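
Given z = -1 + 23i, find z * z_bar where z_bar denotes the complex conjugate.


Step 1: conj(z) = -1 - 23i
Step 2: z * conj(z) = (-1)^2 + 23^2
Step 3: = 1 + 529 = 530

530


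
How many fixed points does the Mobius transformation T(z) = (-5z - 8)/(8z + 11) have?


Step 1: Fixed points satisfy T(z) = z
Step 2: 8z^2 + 16z + 8 = 0
Step 3: Discriminant = 16^2 - 4*8*8 = 0
Step 4: Number of fixed points = 1

1


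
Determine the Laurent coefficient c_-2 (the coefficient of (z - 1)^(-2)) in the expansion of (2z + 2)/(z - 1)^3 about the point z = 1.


Step 1: Write the numerator in powers of (z - 1): 2z + 2 = 2(z - 1) + (2*1 + 2) = 2(z - 1) + 4
Step 2: Divide by (z - 1)^3: f(z) = 4(z - 1)^(-3) + 2(z - 1)^(-2)
Step 3: This finite sum is the Laurent series of f about z = 1.
Step 4: Coefficient of (z - 1)^(-2) = coefficient of (z - 1) in the re-centred numerator = 2

2


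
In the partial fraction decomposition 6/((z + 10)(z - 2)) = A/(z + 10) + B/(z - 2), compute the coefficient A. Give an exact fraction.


Step 1: Multiply both sides by (z + 10) and set z = -10
Step 2: A = 6 / (-10 - 2)
Step 3: A = 6 / (-12)
Step 4: A = -1/2

-1/2


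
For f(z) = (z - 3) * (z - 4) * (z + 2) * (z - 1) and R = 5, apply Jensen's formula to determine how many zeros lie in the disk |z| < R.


Jensen's formula: (1/2pi)*integral log|f(Re^it)|dt = log|f(0)| + sum_{|a_k|<R} log(R/|a_k|)
Step 1: f(0) = (-3) * (-4) * 2 * (-1) = -24
Step 2: log|f(0)| = log|3| + log|4| + log|-2| + log|1| = 3.1781
Step 3: Zeros inside |z| < 5: 3, 4, -2, 1
Step 4: Jensen sum = log(5/3) + log(5/4) + log(5/2) + log(5/1) = 3.2597
Step 5: n(R) = number of terms in the Jensen sum = count of zeros inside |z| < 5 = 4

4


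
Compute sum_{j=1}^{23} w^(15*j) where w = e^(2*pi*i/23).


Step 1: The sum sum_{j=1}^{n} w^(k*j) equals n if n | k, else 0.
Step 2: Here n = 23, k = 15
Step 3: Does n divide k? 23 | 15 -> False
Step 4: Sum = 0

0


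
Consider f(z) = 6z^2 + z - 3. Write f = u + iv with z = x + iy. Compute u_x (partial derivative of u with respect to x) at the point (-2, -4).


Step 1: f(z) = 6(x+iy)^2 + (x+iy) - 3
Step 2: u = 6(x^2 - y^2) + x - 3
Step 3: u_x = 12x + 1
Step 4: At (-2, -4): u_x = -24 + 1 = -23

-23


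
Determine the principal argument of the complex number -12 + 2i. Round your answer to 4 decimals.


Step 1: z = -12 + 2i
Step 2: arg(z) = atan2(2, -12)
Step 3: arg(z) = 2.9764

2.9764


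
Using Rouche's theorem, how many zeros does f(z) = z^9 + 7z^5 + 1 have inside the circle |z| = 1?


Step 1: On |z| = 1 the three terms have sizes |z^9| = 1^9 = 1, |7z^5| = 7*1^5 = 7, |1| = 1
Step 2: The dominant term is g(z) = 7z^5; let h(z) = z^9 + 1 so f = g + h
Step 3: On |z| = 1: |g| = 7 and |h| <= 1 + 1 = 2
Step 4: Since 7 > 2, |h| < |g| on |z| = 1, so by Rouche f has the same number of zeros as g inside |z| < 1
Step 5: g(z) = 7z^5 has 5 zeros (at the origin, multiplicity 5) inside |z| < 1. Answer = 5

5


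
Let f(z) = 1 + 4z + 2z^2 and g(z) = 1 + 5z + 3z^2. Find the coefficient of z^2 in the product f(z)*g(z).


Step 1: z^2 term in f*g comes from: (1)*(3z^2) + (4z)*(5z) + (2z^2)*(1)
Step 2: = 3 + 20 + 2
Step 3: = 25

25


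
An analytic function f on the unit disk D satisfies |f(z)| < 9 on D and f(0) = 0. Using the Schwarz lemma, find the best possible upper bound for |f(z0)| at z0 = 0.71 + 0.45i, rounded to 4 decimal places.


Step 1: g = f/9 maps D -> D with g(0) = 0, so by the Schwarz lemma |g(z)| <= |z|, i.e. |f(z)| <= 9|z|; this is sharp (f(z) = 9z).
Step 2: |z0|^2 = 0.71^2 + 0.45^2 = 0.7066
Step 3: |z0| = sqrt(0.7066) = 0.840595
Step 4: Best bound = 9 * |z0| = 9 * 0.840595 = 7.5654

7.5654


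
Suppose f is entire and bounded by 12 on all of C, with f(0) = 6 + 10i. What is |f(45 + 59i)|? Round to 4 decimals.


Step 1: By Liouville's theorem, a bounded entire function is constant.
Step 2: f(z) = f(0) = 6 + 10i for all z.
Step 3: |f(w)| = |6 + 10i| = sqrt(36 + 100)
Step 4: = 11.6619

11.6619


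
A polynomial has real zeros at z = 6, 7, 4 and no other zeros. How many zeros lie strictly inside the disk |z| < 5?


Step 1: Check each root:
  z = 6: |6| = 6 >= 5
  z = 7: |7| = 7 >= 5
  z = 4: |4| = 4 < 5
Step 2: Count = 1

1


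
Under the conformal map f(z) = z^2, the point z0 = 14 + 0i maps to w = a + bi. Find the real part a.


Step 1: z0 = 14 + 0i
Step 2: z0^2 = 14^2 - 0^2 + 0i
Step 3: real part = 196 - 0 = 196

196


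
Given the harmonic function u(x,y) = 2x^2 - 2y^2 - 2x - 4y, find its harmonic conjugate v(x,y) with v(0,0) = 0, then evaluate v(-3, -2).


Step 1: v_x = -u_y = 4y + 4
Step 2: v_y = u_x = 4x - 2
Step 3: v = 4xy + 4x - 2y + C
Step 4: v(0,0) = 0 => C = 0
Step 5: v(-3, -2) = 16

16


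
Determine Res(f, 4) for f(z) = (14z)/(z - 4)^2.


Step 1: Pole of order 2 at z = 4
Step 2: Res = lim d/dz [(z - 4)^2 * f(z)] as z -> 4
Step 3: (z - 4)^2 * f(z) = 14z
Step 4: d/dz[14z] = 14

14


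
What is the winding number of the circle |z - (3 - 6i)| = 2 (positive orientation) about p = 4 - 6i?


Step 1: Center c = (3, -6), radius = 2
Step 2: |p - c|^2 = 1^2 + 0^2 = 1
Step 3: r^2 = 4
Step 4: |p-c| < r so winding number = 1

1


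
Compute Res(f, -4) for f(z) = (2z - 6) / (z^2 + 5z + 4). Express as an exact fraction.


Step 1: Q(z) = z^2 + 5z + 4 = (z + 4)(z + 1)
Step 2: Q'(z) = 2z + 5
Step 3: Q'(-4) = -3, P(-4) = -14
Step 4: Res = P(-4)/Q'(-4) = -14/(-3) = 14/3

14/3


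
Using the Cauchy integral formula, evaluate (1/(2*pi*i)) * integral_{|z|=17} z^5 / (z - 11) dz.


Step 1: f(z) = z^5, a = 11 is inside |z| = 17
Step 2: By Cauchy integral formula: (1/(2pi*i)) * integral = f(a)
Step 3: f(11) = 11^5 = 161051

161051


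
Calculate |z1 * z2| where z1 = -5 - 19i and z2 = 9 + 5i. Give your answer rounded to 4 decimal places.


Step 1: |z1| = sqrt((-5)^2 + (-19)^2) = sqrt(386)
Step 2: |z2| = sqrt(9^2 + 5^2) = sqrt(106)
Step 3: |z1*z2| = |z1|*|z2| = sqrt(386) * sqrt(106) = sqrt(386 * 106) = sqrt(40916)
Step 4: = 202.277

202.277


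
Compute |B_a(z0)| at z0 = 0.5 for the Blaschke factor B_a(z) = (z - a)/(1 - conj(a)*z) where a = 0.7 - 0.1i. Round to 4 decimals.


Step 1: Numerator z0 - a = 0.5 - (0.7 - 0.1i) = -0.2 + 0.1i
Step 2: Denominator 1 - conj(a)*z0 = 1 - (0.7 + 0.1i)*0.5 = 0.65 - 0.05i
Step 3: |z0 - a|^2 = (-0.2)^2 + 0.1^2 = 0.05; |1 - conj(a)*z0|^2 = 0.65^2 + (-0.05)^2 = 0.425
Step 4: |B_a(0.5)| = sqrt(0.05 / 0.425) = sqrt(0.117647)
Step 5: = 0.343

0.343


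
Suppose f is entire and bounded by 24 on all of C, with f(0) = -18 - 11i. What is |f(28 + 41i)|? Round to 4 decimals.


Step 1: By Liouville's theorem, a bounded entire function is constant.
Step 2: f(z) = f(0) = -18 - 11i for all z.
Step 3: |f(w)| = |-18 - 11i| = sqrt(324 + 121)
Step 4: = 21.095

21.095


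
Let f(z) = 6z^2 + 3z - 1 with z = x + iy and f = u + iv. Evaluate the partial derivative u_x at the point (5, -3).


Step 1: f(z) = 6(x+iy)^2 + 3(x+iy) - 1
Step 2: u = 6(x^2 - y^2) + 3x - 1
Step 3: u_x = 12x + 3
Step 4: At (5, -3): u_x = 60 + 3 = 63

63


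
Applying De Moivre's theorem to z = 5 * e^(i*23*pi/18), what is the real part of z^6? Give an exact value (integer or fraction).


Step 1: By De Moivre's theorem, z^6 = 5^6 * e^(i*6*23*pi/18) = 15625 * (cos(23*pi/3) + i*sin(23*pi/3))
Step 2: |z|^6 = 5^6 = 15625
Step 3: Reduce the angle mod 2*pi: 23*pi/3 - 6*pi = 5*pi/3
Step 4: cos(5*pi/3) = 1/2
Step 5: Re(z^6) = 15625 * 1/2 = 15625/2

15625/2


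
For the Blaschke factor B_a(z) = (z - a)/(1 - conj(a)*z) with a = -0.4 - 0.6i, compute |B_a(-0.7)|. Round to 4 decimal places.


Step 1: Numerator z0 - a = -0.7 - (-0.4 - 0.6i) = -0.3 + 0.6i
Step 2: Denominator 1 - conj(a)*z0 = 1 - (-0.4 + 0.6i)*(-0.7) = 0.72 + 0.42i
Step 3: |z0 - a|^2 = (-0.3)^2 + 0.6^2 = 0.45; |1 - conj(a)*z0|^2 = 0.72^2 + 0.42^2 = 0.6948
Step 4: |B_a(-0.7)| = sqrt(0.45 / 0.6948) = sqrt(0.647668)
Step 5: = 0.8048

0.8048


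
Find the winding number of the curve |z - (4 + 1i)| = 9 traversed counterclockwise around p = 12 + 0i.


Step 1: Center c = (4, 1), radius = 9
Step 2: |p - c|^2 = 8^2 + (-1)^2 = 65
Step 3: r^2 = 81
Step 4: |p-c| < r so winding number = 1

1


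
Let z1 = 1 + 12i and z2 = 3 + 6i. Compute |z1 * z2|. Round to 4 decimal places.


Step 1: |z1| = sqrt(1^2 + 12^2) = sqrt(145)
Step 2: |z2| = sqrt(3^2 + 6^2) = sqrt(45)
Step 3: |z1*z2| = |z1|*|z2| = sqrt(145) * sqrt(45) = sqrt(145 * 45) = sqrt(6525)
Step 4: = 80.7775

80.7775


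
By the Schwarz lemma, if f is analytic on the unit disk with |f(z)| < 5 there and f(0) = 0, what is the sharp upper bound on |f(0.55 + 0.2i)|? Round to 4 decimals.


Step 1: g = f/5 maps D -> D with g(0) = 0, so by the Schwarz lemma |g(z)| <= |z|, i.e. |f(z)| <= 5|z|; this is sharp (f(z) = 5z).
Step 2: |z0|^2 = 0.55^2 + 0.2^2 = 0.3425
Step 3: |z0| = sqrt(0.3425) = 0.585235
Step 4: Best bound = 5 * |z0| = 5 * 0.585235 = 2.9262

2.9262


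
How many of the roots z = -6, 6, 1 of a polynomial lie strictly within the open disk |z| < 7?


Step 1: Check each root:
  z = -6: |-6| = 6 < 7
  z = 6: |6| = 6 < 7
  z = 1: |1| = 1 < 7
Step 2: Count = 3

3


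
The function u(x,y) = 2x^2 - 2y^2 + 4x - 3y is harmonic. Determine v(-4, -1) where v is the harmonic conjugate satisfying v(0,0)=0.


Step 1: v_x = -u_y = 4y + 3
Step 2: v_y = u_x = 4x + 4
Step 3: v = 4xy + 3x + 4y + C
Step 4: v(0,0) = 0 => C = 0
Step 5: v(-4, -1) = 0

0


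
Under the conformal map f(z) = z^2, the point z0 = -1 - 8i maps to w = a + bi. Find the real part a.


Step 1: z0 = -1 - 8i
Step 2: z0^2 = (-1)^2 - (-8)^2 + 16i
Step 3: real part = 1 - 64 = -63

-63


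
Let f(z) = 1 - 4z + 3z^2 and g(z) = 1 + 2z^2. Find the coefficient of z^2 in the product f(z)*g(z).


Step 1: z^2 term in f*g comes from: (1)*(2z^2) + (-4z)*(0) + (3z^2)*(1)
Step 2: = 2 + 0 + 3
Step 3: = 5

5


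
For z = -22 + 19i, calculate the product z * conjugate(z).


Step 1: conj(z) = -22 - 19i
Step 2: z * conj(z) = (-22)^2 + 19^2
Step 3: = 484 + 361 = 845

845


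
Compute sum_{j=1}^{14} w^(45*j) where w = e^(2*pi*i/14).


Step 1: The sum sum_{j=1}^{n} w^(k*j) equals n if n | k, else 0.
Step 2: Here n = 14, k = 45
Step 3: Does n divide k? 14 | 45 -> False
Step 4: Sum = 0

0


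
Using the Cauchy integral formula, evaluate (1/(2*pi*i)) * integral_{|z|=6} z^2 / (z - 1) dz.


Step 1: f(z) = z^2, a = 1 is inside |z| = 6
Step 2: By Cauchy integral formula: (1/(2pi*i)) * integral = f(a)
Step 3: f(1) = 1^2 = 1

1


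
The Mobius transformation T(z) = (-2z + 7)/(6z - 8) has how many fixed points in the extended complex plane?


Step 1: Fixed points satisfy T(z) = z
Step 2: 6z^2 - 6z - 7 = 0
Step 3: Discriminant = (-6)^2 - 4*6*(-7) = 204
Step 4: Number of fixed points = 2

2


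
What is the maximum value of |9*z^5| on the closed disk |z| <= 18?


Step 1: On |z| = 18, |f(z)| = 9 * |z|^5 = 9 * 18^5
Step 2: By maximum modulus principle, maximum is on boundary.
Step 3: Maximum = 9 * 1889568 = 17006112

17006112


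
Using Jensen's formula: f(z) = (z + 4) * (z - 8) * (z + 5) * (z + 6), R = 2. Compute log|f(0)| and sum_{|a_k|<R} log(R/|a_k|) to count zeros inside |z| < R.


Jensen's formula: (1/2pi)*integral log|f(Re^it)|dt = log|f(0)| + sum_{|a_k|<R} log(R/|a_k|)
Step 1: f(0) = 4 * (-8) * 5 * 6 = -960
Step 2: log|f(0)| = log|-4| + log|8| + log|-5| + log|-6| = 6.8669
Step 3: Zeros inside |z| < 2: none
Step 4: Jensen sum = (empty sum) = 0
Step 5: n(R) = number of terms in the Jensen sum = count of zeros inside |z| < 2 = 0

0


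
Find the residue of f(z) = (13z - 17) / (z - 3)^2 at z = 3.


Step 1: Pole of order 2 at z = 3
Step 2: Res = lim d/dz [(z - 3)^2 * f(z)] as z -> 3
Step 3: (z - 3)^2 * f(z) = 13z - 17
Step 4: d/dz[13z - 17] = 13

13


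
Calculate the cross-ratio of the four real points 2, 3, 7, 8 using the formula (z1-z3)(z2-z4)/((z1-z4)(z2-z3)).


Step 1: (z1-z3)(z2-z4) = (-5) * (-5) = 25
Step 2: (z1-z4)(z2-z3) = (-6) * (-4) = 24
Step 3: Cross-ratio = 25/24 = 25/24

25/24


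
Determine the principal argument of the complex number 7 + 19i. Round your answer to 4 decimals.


Step 1: z = 7 + 19i
Step 2: arg(z) = atan2(19, 7)
Step 3: arg(z) = 1.2178

1.2178


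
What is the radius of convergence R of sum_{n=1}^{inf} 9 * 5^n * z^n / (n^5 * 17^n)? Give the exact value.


Step 1: General term a_n = 9 * 5^n / (n^5 * 17^n)
Step 2: By the root test, |a_n|^(1/n) = 9^(1/n) * 5 / (n^(5/n) * 17) -> 5/17 as n -> infinity (since 9^(1/n) -> 1 and n^(5/n) -> 1)
Step 3: R = 1/lim|a_n|^(1/n) = 17/5

17/5


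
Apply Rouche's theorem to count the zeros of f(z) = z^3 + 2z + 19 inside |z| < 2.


Step 1: On |z| = 2 the three terms have sizes |z^3| = 2^3 = 8, |2z| = 2*2 = 4, |19| = 19
Step 2: The dominant term is g(z) = 19; let h(z) = z^3 + 2z so f = g + h
Step 3: On |z| = 2: |g| = 19 and |h| <= 8 + 4 = 12
Step 4: Since 19 > 12, |h| < |g| on |z| = 2, so by Rouche f has the same number of zeros as g inside |z| < 2
Step 5: g(z) = 19 is a nonzero constant with no zeros inside |z| < 2. Answer = 0

0


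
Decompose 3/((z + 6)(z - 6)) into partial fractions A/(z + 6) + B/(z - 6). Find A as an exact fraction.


Step 1: Multiply both sides by (z + 6) and set z = -6
Step 2: A = 3 / (-6 - 6)
Step 3: A = 3 / (-12)
Step 4: A = -1/4

-1/4


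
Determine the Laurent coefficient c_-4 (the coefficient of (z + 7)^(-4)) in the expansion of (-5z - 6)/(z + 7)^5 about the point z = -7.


Step 1: Write the numerator in powers of (z + 7): -5z - 6 = -5(z + 7) + (-5*(-7) - 6) = -5(z + 7) + 29
Step 2: Divide by (z + 7)^5: f(z) = 29(z + 7)^(-5) - 5(z + 7)^(-4)
Step 3: This finite sum is the Laurent series of f about z = -7.
Step 4: Coefficient of (z + 7)^(-4) = coefficient of (z + 7) in the re-centred numerator = -5

-5


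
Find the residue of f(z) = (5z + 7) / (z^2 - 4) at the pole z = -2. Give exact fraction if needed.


Step 1: Q(z) = z^2 - 4 = (z + 2)(z - 2)
Step 2: Q'(z) = 2z
Step 3: Q'(-2) = -4, P(-2) = -3
Step 4: Res = P(-2)/Q'(-2) = -3/(-4) = 3/4

3/4


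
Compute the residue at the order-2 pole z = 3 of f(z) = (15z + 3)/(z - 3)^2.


Step 1: Pole of order 2 at z = 3
Step 2: Res = lim d/dz [(z - 3)^2 * f(z)] as z -> 3
Step 3: (z - 3)^2 * f(z) = 15z + 3
Step 4: d/dz[15z + 3] = 15

15


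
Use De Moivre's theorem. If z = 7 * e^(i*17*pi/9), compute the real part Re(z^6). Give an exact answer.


Step 1: By De Moivre's theorem, z^6 = 7^6 * e^(i*6*17*pi/9) = 117649 * (cos(34*pi/3) + i*sin(34*pi/3))
Step 2: |z|^6 = 7^6 = 117649
Step 3: Reduce the angle mod 2*pi: 34*pi/3 - 10*pi = 4*pi/3
Step 4: cos(4*pi/3) = -1/2
Step 5: Re(z^6) = 117649 * (-1/2) = -117649/2

-117649/2


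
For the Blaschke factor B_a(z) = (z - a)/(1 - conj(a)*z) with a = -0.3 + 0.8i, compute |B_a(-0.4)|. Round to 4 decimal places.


Step 1: Numerator z0 - a = -0.4 - (-0.3 + 0.8i) = -0.1 - 0.8i
Step 2: Denominator 1 - conj(a)*z0 = 1 - (-0.3 - 0.8i)*(-0.4) = 0.88 - 0.32i
Step 3: |z0 - a|^2 = (-0.1)^2 + (-0.8)^2 = 0.65; |1 - conj(a)*z0|^2 = 0.88^2 + (-0.32)^2 = 0.8768
Step 4: |B_a(-0.4)| = sqrt(0.65 / 0.8768) = sqrt(0.741332)
Step 5: = 0.861

0.861


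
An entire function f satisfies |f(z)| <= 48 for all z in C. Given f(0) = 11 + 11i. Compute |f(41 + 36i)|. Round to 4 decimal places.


Step 1: By Liouville's theorem, a bounded entire function is constant.
Step 2: f(z) = f(0) = 11 + 11i for all z.
Step 3: |f(w)| = |11 + 11i| = sqrt(121 + 121)
Step 4: = 15.5563

15.5563


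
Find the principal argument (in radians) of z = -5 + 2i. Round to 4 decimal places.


Step 1: z = -5 + 2i
Step 2: arg(z) = atan2(2, -5)
Step 3: arg(z) = 2.7611

2.7611


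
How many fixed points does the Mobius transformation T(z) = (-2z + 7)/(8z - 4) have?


Step 1: Fixed points satisfy T(z) = z
Step 2: 8z^2 - 2z - 7 = 0
Step 3: Discriminant = (-2)^2 - 4*8*(-7) = 228
Step 4: Number of fixed points = 2

2


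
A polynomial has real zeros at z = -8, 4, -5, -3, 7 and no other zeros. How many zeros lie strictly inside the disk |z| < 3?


Step 1: Check each root:
  z = -8: |-8| = 8 >= 3
  z = 4: |4| = 4 >= 3
  z = -5: |-5| = 5 >= 3
  z = -3: |-3| = 3 >= 3
  z = 7: |7| = 7 >= 3
Step 2: Count = 0

0


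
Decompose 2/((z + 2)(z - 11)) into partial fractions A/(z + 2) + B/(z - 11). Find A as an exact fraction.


Step 1: Multiply both sides by (z + 2) and set z = -2
Step 2: A = 2 / (-2 - 11)
Step 3: A = 2 / (-13)
Step 4: A = -2/13

-2/13


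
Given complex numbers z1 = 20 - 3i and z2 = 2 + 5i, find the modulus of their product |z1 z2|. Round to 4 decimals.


Step 1: |z1| = sqrt(20^2 + (-3)^2) = sqrt(409)
Step 2: |z2| = sqrt(2^2 + 5^2) = sqrt(29)
Step 3: |z1*z2| = |z1|*|z2| = sqrt(409) * sqrt(29) = sqrt(409 * 29) = sqrt(11861)
Step 4: = 108.9082

108.9082


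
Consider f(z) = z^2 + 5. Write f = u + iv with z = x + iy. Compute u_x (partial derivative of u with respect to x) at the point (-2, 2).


Step 1: f(z) = (x+iy)^2 + 5
Step 2: u = (x^2 - y^2) + 5
Step 3: u_x = 2x + 0
Step 4: At (-2, 2): u_x = -4 + 0 = -4

-4


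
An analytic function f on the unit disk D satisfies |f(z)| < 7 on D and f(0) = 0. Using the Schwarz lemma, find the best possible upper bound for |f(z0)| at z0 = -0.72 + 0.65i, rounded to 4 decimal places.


Step 1: g = f/7 maps D -> D with g(0) = 0, so by the Schwarz lemma |g(z)| <= |z|, i.e. |f(z)| <= 7|z|; this is sharp (f(z) = 7z).
Step 2: |z0|^2 = (-0.72)^2 + 0.65^2 = 0.9409
Step 3: |z0| = sqrt(0.9409) = 0.97
Step 4: Best bound = 7 * |z0| = 7 * 0.97 = 6.79

6.79


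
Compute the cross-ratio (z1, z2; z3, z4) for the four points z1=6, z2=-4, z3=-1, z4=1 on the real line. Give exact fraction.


Step 1: (z1-z3)(z2-z4) = 7 * (-5) = -35
Step 2: (z1-z4)(z2-z3) = 5 * (-3) = -15
Step 3: Cross-ratio = 35/15 = 7/3

7/3


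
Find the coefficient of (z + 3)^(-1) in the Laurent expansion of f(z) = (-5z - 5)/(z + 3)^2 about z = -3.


Step 1: Write the numerator in powers of (z + 3): -5z - 5 = -5(z + 3) + (-5*(-3) - 5) = -5(z + 3) + 10
Step 2: Divide by (z + 3)^2: f(z) = 10(z + 3)^(-2) - 5(z + 3)^(-1)
Step 3: This finite sum is the Laurent series of f about z = -3.
Step 4: Coefficient of (z + 3)^(-1) = coefficient of (z + 3) in the re-centred numerator = -5

-5


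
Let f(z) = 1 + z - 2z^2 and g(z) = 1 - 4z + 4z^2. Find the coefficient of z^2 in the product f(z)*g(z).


Step 1: z^2 term in f*g comes from: (1)*(4z^2) + (z)*(-4z) + (-2z^2)*(1)
Step 2: = 4 - 4 - 2
Step 3: = -2

-2


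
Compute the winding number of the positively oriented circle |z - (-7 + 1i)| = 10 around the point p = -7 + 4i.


Step 1: Center c = (-7, 1), radius = 10
Step 2: |p - c|^2 = 0^2 + 3^2 = 9
Step 3: r^2 = 100
Step 4: |p-c| < r so winding number = 1

1


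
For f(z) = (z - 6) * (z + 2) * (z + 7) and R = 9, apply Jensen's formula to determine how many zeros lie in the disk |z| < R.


Jensen's formula: (1/2pi)*integral log|f(Re^it)|dt = log|f(0)| + sum_{|a_k|<R} log(R/|a_k|)
Step 1: f(0) = (-6) * 2 * 7 = -84
Step 2: log|f(0)| = log|6| + log|-2| + log|-7| = 4.4308
Step 3: Zeros inside |z| < 9: 6, -2, -7
Step 4: Jensen sum = log(9/6) + log(9/2) + log(9/7) = 2.1609
Step 5: n(R) = number of terms in the Jensen sum = count of zeros inside |z| < 9 = 3

3


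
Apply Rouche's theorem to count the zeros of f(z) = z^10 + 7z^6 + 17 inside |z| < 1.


Step 1: On |z| = 1 the three terms have sizes |z^10| = 1^10 = 1, |7z^6| = 7*1^6 = 7, |17| = 17
Step 2: The dominant term is g(z) = 17; let h(z) = z^10 + 7z^6 so f = g + h
Step 3: On |z| = 1: |g| = 17 and |h| <= 1 + 7 = 8
Step 4: Since 17 > 8, |h| < |g| on |z| = 1, so by Rouche f has the same number of zeros as g inside |z| < 1
Step 5: g(z) = 17 is a nonzero constant with no zeros inside |z| < 1. Answer = 0

0


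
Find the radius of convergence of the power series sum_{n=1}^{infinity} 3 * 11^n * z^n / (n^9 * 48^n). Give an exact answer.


Step 1: General term a_n = 3 * 11^n / (n^9 * 48^n)
Step 2: By the root test, |a_n|^(1/n) = 3^(1/n) * 11 / (n^(9/n) * 48) -> 11/48 as n -> infinity (since 3^(1/n) -> 1 and n^(9/n) -> 1)
Step 3: R = 1/lim|a_n|^(1/n) = 48/11

48/11


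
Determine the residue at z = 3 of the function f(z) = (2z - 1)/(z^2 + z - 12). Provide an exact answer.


Step 1: Q(z) = z^2 + z - 12 = (z - 3)(z + 4)
Step 2: Q'(z) = 2z + 1
Step 3: Q'(3) = 7, P(3) = 5
Step 4: Res = P(3)/Q'(3) = 5/7 = 5/7

5/7


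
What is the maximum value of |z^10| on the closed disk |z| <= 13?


Step 1: On |z| = 13, |f(z)| = |z|^10 = 13^10
Step 2: By maximum modulus principle, maximum is on boundary.
Step 3: Maximum = 137858491849 = 137858491849

137858491849


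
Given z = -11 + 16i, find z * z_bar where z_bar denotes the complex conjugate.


Step 1: conj(z) = -11 - 16i
Step 2: z * conj(z) = (-11)^2 + 16^2
Step 3: = 121 + 256 = 377

377


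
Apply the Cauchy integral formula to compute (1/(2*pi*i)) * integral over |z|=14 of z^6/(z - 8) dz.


Step 1: f(z) = z^6, a = 8 is inside |z| = 14
Step 2: By Cauchy integral formula: (1/(2pi*i)) * integral = f(a)
Step 3: f(8) = 8^6 = 262144

262144


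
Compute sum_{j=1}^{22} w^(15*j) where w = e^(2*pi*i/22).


Step 1: The sum sum_{j=1}^{n} w^(k*j) equals n if n | k, else 0.
Step 2: Here n = 22, k = 15
Step 3: Does n divide k? 22 | 15 -> False
Step 4: Sum = 0

0


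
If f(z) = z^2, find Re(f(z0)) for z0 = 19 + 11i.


Step 1: z0 = 19 + 11i
Step 2: z0^2 = 19^2 - 11^2 + 418i
Step 3: real part = 361 - 121 = 240

240


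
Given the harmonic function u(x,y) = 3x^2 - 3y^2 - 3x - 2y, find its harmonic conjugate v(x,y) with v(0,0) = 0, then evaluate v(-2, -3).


Step 1: v_x = -u_y = 6y + 2
Step 2: v_y = u_x = 6x - 3
Step 3: v = 6xy + 2x - 3y + C
Step 4: v(0,0) = 0 => C = 0
Step 5: v(-2, -3) = 41

41


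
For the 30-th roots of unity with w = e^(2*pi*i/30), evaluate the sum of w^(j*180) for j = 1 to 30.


Step 1: The sum sum_{j=1}^{n} w^(k*j) equals n if n | k, else 0.
Step 2: Here n = 30, k = 180
Step 3: Does n divide k? 30 | 180 -> True
Step 4: Sum = 30

30


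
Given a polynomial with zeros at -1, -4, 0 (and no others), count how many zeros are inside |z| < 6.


Step 1: Check each root:
  z = -1: |-1| = 1 < 6
  z = -4: |-4| = 4 < 6
  z = 0: |0| = 0 < 6
Step 2: Count = 3

3


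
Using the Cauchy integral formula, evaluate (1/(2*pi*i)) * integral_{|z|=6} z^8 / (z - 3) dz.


Step 1: f(z) = z^8, a = 3 is inside |z| = 6
Step 2: By Cauchy integral formula: (1/(2pi*i)) * integral = f(a)
Step 3: f(3) = 3^8 = 6561

6561


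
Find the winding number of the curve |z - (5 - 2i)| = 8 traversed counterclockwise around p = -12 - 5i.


Step 1: Center c = (5, -2), radius = 8
Step 2: |p - c|^2 = (-17)^2 + (-3)^2 = 298
Step 3: r^2 = 64
Step 4: |p-c| > r so winding number = 0

0


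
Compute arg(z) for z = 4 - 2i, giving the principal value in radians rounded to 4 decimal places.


Step 1: z = 4 - 2i
Step 2: arg(z) = atan2(-2, 4)
Step 3: arg(z) = -0.4636

-0.4636


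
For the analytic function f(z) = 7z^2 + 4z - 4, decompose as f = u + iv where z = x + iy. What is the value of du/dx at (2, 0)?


Step 1: f(z) = 7(x+iy)^2 + 4(x+iy) - 4
Step 2: u = 7(x^2 - y^2) + 4x - 4
Step 3: u_x = 14x + 4
Step 4: At (2, 0): u_x = 28 + 4 = 32

32


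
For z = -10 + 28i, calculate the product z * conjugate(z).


Step 1: conj(z) = -10 - 28i
Step 2: z * conj(z) = (-10)^2 + 28^2
Step 3: = 100 + 784 = 884

884


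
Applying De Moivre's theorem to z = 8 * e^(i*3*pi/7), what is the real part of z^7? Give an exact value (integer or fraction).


Step 1: By De Moivre's theorem, z^7 = 8^7 * e^(i*7*3*pi/7) = 2097152 * (cos(3*pi) + i*sin(3*pi))
Step 2: |z|^7 = 8^7 = 2097152
Step 3: Reduce the angle mod 2*pi: 3*pi - 2*pi = pi
Step 4: cos(pi) = -1
Step 5: Re(z^7) = 2097152 * (-1) = -2097152

-2097152


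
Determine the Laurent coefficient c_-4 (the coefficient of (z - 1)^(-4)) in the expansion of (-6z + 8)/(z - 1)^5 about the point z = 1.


Step 1: Write the numerator in powers of (z - 1): -6z + 8 = -6(z - 1) + (-6*1 + 8) = -6(z - 1) + 2
Step 2: Divide by (z - 1)^5: f(z) = 2(z - 1)^(-5) - 6(z - 1)^(-4)
Step 3: This finite sum is the Laurent series of f about z = 1.
Step 4: Coefficient of (z - 1)^(-4) = coefficient of (z - 1) in the re-centred numerator = -6

-6


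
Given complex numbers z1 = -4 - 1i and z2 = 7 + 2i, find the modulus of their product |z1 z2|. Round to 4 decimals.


Step 1: |z1| = sqrt((-4)^2 + (-1)^2) = sqrt(17)
Step 2: |z2| = sqrt(7^2 + 2^2) = sqrt(53)
Step 3: |z1*z2| = |z1|*|z2| = sqrt(17) * sqrt(53) = sqrt(17 * 53) = sqrt(901)
Step 4: = 30.0167

30.0167


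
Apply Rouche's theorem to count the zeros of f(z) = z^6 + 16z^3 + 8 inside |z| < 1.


Step 1: On |z| = 1 the three terms have sizes |z^6| = 1^6 = 1, |16z^3| = 16*1^3 = 16, |8| = 8
Step 2: The dominant term is g(z) = 16z^3; let h(z) = z^6 + 8 so f = g + h
Step 3: On |z| = 1: |g| = 16 and |h| <= 1 + 8 = 9
Step 4: Since 16 > 9, |h| < |g| on |z| = 1, so by Rouche f has the same number of zeros as g inside |z| < 1
Step 5: g(z) = 16z^3 has 3 zeros (at the origin, multiplicity 3) inside |z| < 1. Answer = 3

3


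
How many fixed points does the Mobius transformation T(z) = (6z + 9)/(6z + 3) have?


Step 1: Fixed points satisfy T(z) = z
Step 2: 6z^2 - 3z - 9 = 0
Step 3: Discriminant = (-3)^2 - 4*6*(-9) = 225
Step 4: Number of fixed points = 2

2


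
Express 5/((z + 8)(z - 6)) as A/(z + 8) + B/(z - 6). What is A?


Step 1: Multiply both sides by (z + 8) and set z = -8
Step 2: A = 5 / (-8 - 6)
Step 3: A = 5 / (-14)
Step 4: A = -5/14

-5/14


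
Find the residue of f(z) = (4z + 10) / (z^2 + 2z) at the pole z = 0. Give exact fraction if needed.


Step 1: Q(z) = z^2 + 2z = (z)(z + 2)
Step 2: Q'(z) = 2z + 2
Step 3: Q'(0) = 2, P(0) = 10
Step 4: Res = P(0)/Q'(0) = 10/2 = 5

5


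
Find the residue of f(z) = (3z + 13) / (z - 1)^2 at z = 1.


Step 1: Pole of order 2 at z = 1
Step 2: Res = lim d/dz [(z - 1)^2 * f(z)] as z -> 1
Step 3: (z - 1)^2 * f(z) = 3z + 13
Step 4: d/dz[3z + 13] = 3

3


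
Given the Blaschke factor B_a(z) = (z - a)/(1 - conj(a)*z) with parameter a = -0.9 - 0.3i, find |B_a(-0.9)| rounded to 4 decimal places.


Step 1: Numerator z0 - a = -0.9 - (-0.9 - 0.3i) = 0 + 0.3i
Step 2: Denominator 1 - conj(a)*z0 = 1 - (-0.9 + 0.3i)*(-0.9) = 0.19 + 0.27i
Step 3: |z0 - a|^2 = 0^2 + 0.3^2 = 0.09; |1 - conj(a)*z0|^2 = 0.19^2 + 0.27^2 = 0.109
Step 4: |B_a(-0.9)| = sqrt(0.09 / 0.109) = sqrt(0.825688)
Step 5: = 0.9087

0.9087


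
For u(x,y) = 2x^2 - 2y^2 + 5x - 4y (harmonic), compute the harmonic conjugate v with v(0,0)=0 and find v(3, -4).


Step 1: v_x = -u_y = 4y + 4
Step 2: v_y = u_x = 4x + 5
Step 3: v = 4xy + 4x + 5y + C
Step 4: v(0,0) = 0 => C = 0
Step 5: v(3, -4) = -56

-56


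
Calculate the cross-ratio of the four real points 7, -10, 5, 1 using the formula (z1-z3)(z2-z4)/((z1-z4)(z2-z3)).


Step 1: (z1-z3)(z2-z4) = 2 * (-11) = -22
Step 2: (z1-z4)(z2-z3) = 6 * (-15) = -90
Step 3: Cross-ratio = 22/90 = 11/45

11/45


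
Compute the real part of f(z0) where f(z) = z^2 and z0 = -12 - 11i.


Step 1: z0 = -12 - 11i
Step 2: z0^2 = (-12)^2 - (-11)^2 + 264i
Step 3: real part = 144 - 121 = 23

23


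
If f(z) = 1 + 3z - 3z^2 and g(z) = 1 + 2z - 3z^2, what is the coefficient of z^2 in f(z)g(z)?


Step 1: z^2 term in f*g comes from: (1)*(-3z^2) + (3z)*(2z) + (-3z^2)*(1)
Step 2: = -3 + 6 - 3
Step 3: = 0

0


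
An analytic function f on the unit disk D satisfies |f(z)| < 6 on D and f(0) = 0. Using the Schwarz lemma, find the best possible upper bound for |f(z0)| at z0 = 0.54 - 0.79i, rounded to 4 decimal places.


Step 1: g = f/6 maps D -> D with g(0) = 0, so by the Schwarz lemma |g(z)| <= |z|, i.e. |f(z)| <= 6|z|; this is sharp (f(z) = 6z).
Step 2: |z0|^2 = 0.54^2 + (-0.79)^2 = 0.9157
Step 3: |z0| = sqrt(0.9157) = 0.956922
Step 4: Best bound = 6 * |z0| = 6 * 0.956922 = 5.7415

5.7415


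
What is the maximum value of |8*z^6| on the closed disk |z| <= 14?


Step 1: On |z| = 14, |f(z)| = 8 * |z|^6 = 8 * 14^6
Step 2: By maximum modulus principle, maximum is on boundary.
Step 3: Maximum = 8 * 7529536 = 60236288

60236288


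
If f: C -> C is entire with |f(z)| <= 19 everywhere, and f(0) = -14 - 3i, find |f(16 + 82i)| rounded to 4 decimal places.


Step 1: By Liouville's theorem, a bounded entire function is constant.
Step 2: f(z) = f(0) = -14 - 3i for all z.
Step 3: |f(w)| = |-14 - 3i| = sqrt(196 + 9)
Step 4: = 14.3178

14.3178


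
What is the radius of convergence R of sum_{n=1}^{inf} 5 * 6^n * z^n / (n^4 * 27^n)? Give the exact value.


Step 1: General term a_n = 5 * 6^n / (n^4 * 27^n)
Step 2: By the root test, |a_n|^(1/n) = 5^(1/n) * 6 / (n^(4/n) * 27) -> 6/27 as n -> infinity (since 5^(1/n) -> 1 and n^(4/n) -> 1)
Step 3: R = 1/lim|a_n|^(1/n) = 27/6 = 9/2

9/2


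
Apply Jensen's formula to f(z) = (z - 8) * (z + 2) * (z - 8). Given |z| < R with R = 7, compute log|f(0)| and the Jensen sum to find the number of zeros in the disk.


Jensen's formula: (1/2pi)*integral log|f(Re^it)|dt = log|f(0)| + sum_{|a_k|<R} log(R/|a_k|)
Step 1: f(0) = (-8) * 2 * (-8) = 128
Step 2: log|f(0)| = log|8| + log|-2| + log|8| = 4.852
Step 3: Zeros inside |z| < 7: -2
Step 4: Jensen sum = log(7/2) = 1.2528
Step 5: n(R) = number of terms in the Jensen sum = count of zeros inside |z| < 7 = 1

1


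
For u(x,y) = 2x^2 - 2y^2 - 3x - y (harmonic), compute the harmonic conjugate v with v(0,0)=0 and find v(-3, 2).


Step 1: v_x = -u_y = 4y + 1
Step 2: v_y = u_x = 4x - 3
Step 3: v = 4xy + x - 3y + C
Step 4: v(0,0) = 0 => C = 0
Step 5: v(-3, 2) = -33

-33


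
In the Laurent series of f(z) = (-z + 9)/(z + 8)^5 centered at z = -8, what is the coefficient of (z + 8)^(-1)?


Step 1: Write the numerator in powers of (z + 8): -z + 9 = -(z + 8) + (-1*(-8) + 9) = -(z + 8) + 17
Step 2: Divide by (z + 8)^5: f(z) = 17(z + 8)^(-5) - (z + 8)^(-4)
Step 3: This finite sum is the Laurent series of f about z = -8.
Step 4: Only the powers -5 and -4 appear, so the coefficient of (z + 8)^(-1) = 0

0


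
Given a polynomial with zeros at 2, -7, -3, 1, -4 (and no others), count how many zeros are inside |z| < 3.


Step 1: Check each root:
  z = 2: |2| = 2 < 3
  z = -7: |-7| = 7 >= 3
  z = -3: |-3| = 3 >= 3
  z = 1: |1| = 1 < 3
  z = -4: |-4| = 4 >= 3
Step 2: Count = 2

2


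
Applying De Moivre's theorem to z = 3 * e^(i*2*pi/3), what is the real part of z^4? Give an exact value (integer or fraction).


Step 1: By De Moivre's theorem, z^4 = 3^4 * e^(i*4*2*pi/3) = 81 * (cos(8*pi/3) + i*sin(8*pi/3))
Step 2: |z|^4 = 3^4 = 81
Step 3: Reduce the angle mod 2*pi: 8*pi/3 - 2*pi = 2*pi/3
Step 4: cos(2*pi/3) = -1/2
Step 5: Re(z^4) = 81 * (-1/2) = -81/2

-81/2


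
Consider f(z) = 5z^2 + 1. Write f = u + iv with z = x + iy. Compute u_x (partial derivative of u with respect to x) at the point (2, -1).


Step 1: f(z) = 5(x+iy)^2 + 1
Step 2: u = 5(x^2 - y^2) + 1
Step 3: u_x = 10x + 0
Step 4: At (2, -1): u_x = 20 + 0 = 20

20


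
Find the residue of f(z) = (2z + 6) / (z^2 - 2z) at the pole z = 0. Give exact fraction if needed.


Step 1: Q(z) = z^2 - 2z = (z)(z - 2)
Step 2: Q'(z) = 2z - 2
Step 3: Q'(0) = -2, P(0) = 6
Step 4: Res = P(0)/Q'(0) = 6/(-2) = -3

-3


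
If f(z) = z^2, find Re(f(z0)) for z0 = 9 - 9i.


Step 1: z0 = 9 - 9i
Step 2: z0^2 = 9^2 - (-9)^2 - 162i
Step 3: real part = 81 - 81 = 0

0


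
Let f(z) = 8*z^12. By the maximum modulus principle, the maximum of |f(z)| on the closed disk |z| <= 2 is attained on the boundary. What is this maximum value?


Step 1: On |z| = 2, |f(z)| = 8 * |z|^12 = 8 * 2^12
Step 2: By maximum modulus principle, maximum is on boundary.
Step 3: Maximum = 8 * 4096 = 32768

32768


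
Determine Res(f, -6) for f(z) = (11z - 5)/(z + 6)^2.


Step 1: Pole of order 2 at z = -6
Step 2: Res = lim d/dz [(z + 6)^2 * f(z)] as z -> -6
Step 3: (z + 6)^2 * f(z) = 11z - 5
Step 4: d/dz[11z - 5] = 11

11


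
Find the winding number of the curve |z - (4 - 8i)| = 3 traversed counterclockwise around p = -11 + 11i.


Step 1: Center c = (4, -8), radius = 3
Step 2: |p - c|^2 = (-15)^2 + 19^2 = 586
Step 3: r^2 = 9
Step 4: |p-c| > r so winding number = 0

0


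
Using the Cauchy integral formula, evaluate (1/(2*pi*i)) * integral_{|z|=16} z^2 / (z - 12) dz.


Step 1: f(z) = z^2, a = 12 is inside |z| = 16
Step 2: By Cauchy integral formula: (1/(2pi*i)) * integral = f(a)
Step 3: f(12) = 12^2 = 144

144


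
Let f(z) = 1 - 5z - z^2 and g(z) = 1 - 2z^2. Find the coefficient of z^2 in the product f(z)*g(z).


Step 1: z^2 term in f*g comes from: (1)*(-2z^2) + (-5z)*(0) + (-z^2)*(1)
Step 2: = -2 + 0 - 1
Step 3: = -3

-3


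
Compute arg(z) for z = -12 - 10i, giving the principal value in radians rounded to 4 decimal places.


Step 1: z = -12 - 10i
Step 2: arg(z) = atan2(-10, -12)
Step 3: arg(z) = -2.4469

-2.4469


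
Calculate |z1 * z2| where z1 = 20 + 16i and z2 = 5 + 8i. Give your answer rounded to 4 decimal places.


Step 1: |z1| = sqrt(20^2 + 16^2) = sqrt(656)
Step 2: |z2| = sqrt(5^2 + 8^2) = sqrt(89)
Step 3: |z1*z2| = |z1|*|z2| = sqrt(656) * sqrt(89) = sqrt(656 * 89) = sqrt(58384)
Step 4: = 241.6278

241.6278


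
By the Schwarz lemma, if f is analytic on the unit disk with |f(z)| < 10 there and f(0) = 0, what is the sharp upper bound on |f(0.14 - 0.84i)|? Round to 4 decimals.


Step 1: g = f/10 maps D -> D with g(0) = 0, so by the Schwarz lemma |g(z)| <= |z|, i.e. |f(z)| <= 10|z|; this is sharp (f(z) = 10z).
Step 2: |z0|^2 = 0.14^2 + (-0.84)^2 = 0.7252
Step 3: |z0| = sqrt(0.7252) = 0.851587
Step 4: Best bound = 10 * |z0| = 10 * 0.851587 = 8.5159

8.5159


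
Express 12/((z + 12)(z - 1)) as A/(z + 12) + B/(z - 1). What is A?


Step 1: Multiply both sides by (z + 12) and set z = -12
Step 2: A = 12 / (-12 - 1)
Step 3: A = 12 / (-13)
Step 4: A = -12/13

-12/13


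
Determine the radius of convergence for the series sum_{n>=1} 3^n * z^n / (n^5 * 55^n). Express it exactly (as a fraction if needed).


Step 1: General term a_n = 3^n / (n^5 * 55^n)
Step 2: By the root test, |a_n|^(1/n) = 3 / (n^(5/n) * 55) -> 3/55 as n -> infinity (since n^(5/n) -> 1)
Step 3: R = 1/lim|a_n|^(1/n) = 55/3

55/3


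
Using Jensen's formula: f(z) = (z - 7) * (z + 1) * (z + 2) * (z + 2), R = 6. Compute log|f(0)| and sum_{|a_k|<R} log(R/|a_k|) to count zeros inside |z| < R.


Jensen's formula: (1/2pi)*integral log|f(Re^it)|dt = log|f(0)| + sum_{|a_k|<R} log(R/|a_k|)
Step 1: f(0) = (-7) * 1 * 2 * 2 = -28
Step 2: log|f(0)| = log|7| + log|-1| + log|-2| + log|-2| = 3.3322
Step 3: Zeros inside |z| < 6: -1, -2, -2
Step 4: Jensen sum = log(6/1) + log(6/2) + log(6/2) = 3.989
Step 5: n(R) = number of terms in the Jensen sum = count of zeros inside |z| < 6 = 3

3


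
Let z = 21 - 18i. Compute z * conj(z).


Step 1: conj(z) = 21 + 18i
Step 2: z * conj(z) = 21^2 + (-18)^2
Step 3: = 441 + 324 = 765

765


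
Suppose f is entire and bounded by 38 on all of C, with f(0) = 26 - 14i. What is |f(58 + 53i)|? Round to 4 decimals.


Step 1: By Liouville's theorem, a bounded entire function is constant.
Step 2: f(z) = f(0) = 26 - 14i for all z.
Step 3: |f(w)| = |26 - 14i| = sqrt(676 + 196)
Step 4: = 29.5296

29.5296


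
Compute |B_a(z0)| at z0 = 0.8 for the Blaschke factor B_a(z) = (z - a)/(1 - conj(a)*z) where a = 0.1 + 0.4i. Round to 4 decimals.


Step 1: Numerator z0 - a = 0.8 - (0.1 + 0.4i) = 0.7 - 0.4i
Step 2: Denominator 1 - conj(a)*z0 = 1 - (0.1 - 0.4i)*0.8 = 0.92 + 0.32i
Step 3: |z0 - a|^2 = 0.7^2 + (-0.4)^2 = 0.65; |1 - conj(a)*z0|^2 = 0.92^2 + 0.32^2 = 0.9488
Step 4: |B_a(0.8)| = sqrt(0.65 / 0.9488) = sqrt(0.685076)
Step 5: = 0.8277

0.8277


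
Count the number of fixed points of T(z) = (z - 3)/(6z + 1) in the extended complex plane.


Step 1: Fixed points satisfy T(z) = z
Step 2: 6z^2 + 3 = 0
Step 3: Discriminant = 0^2 - 4*6*3 = -72
Step 4: Number of fixed points = 2

2


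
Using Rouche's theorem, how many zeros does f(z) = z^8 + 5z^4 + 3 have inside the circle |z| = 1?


Step 1: On |z| = 1 the three terms have sizes |z^8| = 1^8 = 1, |5z^4| = 5*1^4 = 5, |3| = 3
Step 2: The dominant term is g(z) = 5z^4; let h(z) = z^8 + 3 so f = g + h
Step 3: On |z| = 1: |g| = 5 and |h| <= 1 + 3 = 4
Step 4: Since 5 > 4, |h| < |g| on |z| = 1, so by Rouche f has the same number of zeros as g inside |z| < 1
Step 5: g(z) = 5z^4 has 4 zeros (at the origin, multiplicity 4) inside |z| < 1. Answer = 4

4


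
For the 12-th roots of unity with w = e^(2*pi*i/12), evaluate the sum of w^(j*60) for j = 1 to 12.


Step 1: The sum sum_{j=1}^{n} w^(k*j) equals n if n | k, else 0.
Step 2: Here n = 12, k = 60
Step 3: Does n divide k? 12 | 60 -> True
Step 4: Sum = 12

12


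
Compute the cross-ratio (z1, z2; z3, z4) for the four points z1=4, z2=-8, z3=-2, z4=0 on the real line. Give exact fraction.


Step 1: (z1-z3)(z2-z4) = 6 * (-8) = -48
Step 2: (z1-z4)(z2-z3) = 4 * (-6) = -24
Step 3: Cross-ratio = 48/24 = 2

2


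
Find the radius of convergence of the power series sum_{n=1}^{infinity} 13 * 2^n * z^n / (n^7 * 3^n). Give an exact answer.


Step 1: General term a_n = 13 * 2^n / (n^7 * 3^n)
Step 2: By the root test, |a_n|^(1/n) = 13^(1/n) * 2 / (n^(7/n) * 3) -> 2/3 as n -> infinity (since 13^(1/n) -> 1 and n^(7/n) -> 1)
Step 3: R = 1/lim|a_n|^(1/n) = 3/2

3/2


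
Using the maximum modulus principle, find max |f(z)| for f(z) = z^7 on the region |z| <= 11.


Step 1: On |z| = 11, |f(z)| = |z|^7 = 11^7
Step 2: By maximum modulus principle, maximum is on boundary.
Step 3: Maximum = 19487171 = 19487171

19487171


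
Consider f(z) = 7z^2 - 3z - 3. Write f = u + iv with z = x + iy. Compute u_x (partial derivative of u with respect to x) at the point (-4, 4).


Step 1: f(z) = 7(x+iy)^2 - 3(x+iy) - 3
Step 2: u = 7(x^2 - y^2) - 3x - 3
Step 3: u_x = 14x - 3
Step 4: At (-4, 4): u_x = -56 - 3 = -59

-59


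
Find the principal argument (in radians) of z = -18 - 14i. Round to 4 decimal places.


Step 1: z = -18 - 14i
Step 2: arg(z) = atan2(-14, -18)
Step 3: arg(z) = -2.4805

-2.4805


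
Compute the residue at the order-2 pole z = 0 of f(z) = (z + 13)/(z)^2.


Step 1: Pole of order 2 at z = 0
Step 2: Res = lim d/dz [(z)^2 * f(z)] as z -> 0
Step 3: (z)^2 * f(z) = z + 13
Step 4: d/dz[z + 13] = 1

1


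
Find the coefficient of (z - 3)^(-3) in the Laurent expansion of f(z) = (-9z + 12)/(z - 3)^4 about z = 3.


Step 1: Write the numerator in powers of (z - 3): -9z + 12 = -9(z - 3) + (-9*3 + 12) = -9(z - 3) - 15
Step 2: Divide by (z - 3)^4: f(z) = -15(z - 3)^(-4) - 9(z - 3)^(-3)
Step 3: This finite sum is the Laurent series of f about z = 3.
Step 4: Coefficient of (z - 3)^(-3) = coefficient of (z - 3) in the re-centred numerator = -9

-9


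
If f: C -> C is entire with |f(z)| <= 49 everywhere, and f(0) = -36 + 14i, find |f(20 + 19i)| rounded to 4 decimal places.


Step 1: By Liouville's theorem, a bounded entire function is constant.
Step 2: f(z) = f(0) = -36 + 14i for all z.
Step 3: |f(w)| = |-36 + 14i| = sqrt(1296 + 196)
Step 4: = 38.6264

38.6264


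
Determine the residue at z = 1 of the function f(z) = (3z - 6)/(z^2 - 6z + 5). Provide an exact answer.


Step 1: Q(z) = z^2 - 6z + 5 = (z - 1)(z - 5)
Step 2: Q'(z) = 2z - 6
Step 3: Q'(1) = -4, P(1) = -3
Step 4: Res = P(1)/Q'(1) = -3/(-4) = 3/4

3/4


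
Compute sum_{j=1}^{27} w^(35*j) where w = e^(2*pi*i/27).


Step 1: The sum sum_{j=1}^{n} w^(k*j) equals n if n | k, else 0.
Step 2: Here n = 27, k = 35
Step 3: Does n divide k? 27 | 35 -> False
Step 4: Sum = 0

0


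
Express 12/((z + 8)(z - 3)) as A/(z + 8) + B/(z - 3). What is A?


Step 1: Multiply both sides by (z + 8) and set z = -8
Step 2: A = 12 / (-8 - 3)
Step 3: A = 12 / (-11)
Step 4: A = -12/11

-12/11


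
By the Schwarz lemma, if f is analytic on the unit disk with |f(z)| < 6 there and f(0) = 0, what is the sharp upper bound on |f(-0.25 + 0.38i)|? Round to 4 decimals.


Step 1: g = f/6 maps D -> D with g(0) = 0, so by the Schwarz lemma |g(z)| <= |z|, i.e. |f(z)| <= 6|z|; this is sharp (f(z) = 6z).
Step 2: |z0|^2 = (-0.25)^2 + 0.38^2 = 0.2069
Step 3: |z0| = sqrt(0.2069) = 0.454863
Step 4: Best bound = 6 * |z0| = 6 * 0.454863 = 2.7292

2.7292
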